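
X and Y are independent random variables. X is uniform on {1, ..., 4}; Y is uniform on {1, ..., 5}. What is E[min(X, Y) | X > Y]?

5/3

Outcomes with X > Y: (2,1), (3,1), (3,2), (4,1), (4,2), (4,3), each with probability 1/20.
E[min(X, Y) | X > Y] = (1 + 1 + 2 + 1 + 2 + 3) / 6 = 5/3.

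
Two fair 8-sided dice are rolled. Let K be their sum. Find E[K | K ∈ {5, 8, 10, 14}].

P(K ∈ {5, 8, 10, 14}) = 21/64.
Σ over the event: 5·1/16 + 8·7/64 + 10·7/64 + 14·3/64 = 47/16.
E[K | K ∈ {5, 8, 10, 14}] = (47/16) / (21/64) = 188/21.

188/21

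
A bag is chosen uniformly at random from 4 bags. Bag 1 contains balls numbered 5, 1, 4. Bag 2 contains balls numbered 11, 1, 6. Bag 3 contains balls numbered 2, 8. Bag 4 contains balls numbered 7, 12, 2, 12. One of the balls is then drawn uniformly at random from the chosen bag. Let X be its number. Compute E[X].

E[X | bag 1] = (5+1+4)/3 = 10/3.
E[X | bag 2] = (11+1+6)/3 = 6.
E[X | bag 3] = (2+8)/2 = 5.
E[X | bag 4] = (7+12+2+12)/4 = 33/4.
By the law of total expectation,
E[X] = (1/4)·(10/3) + (1/4)·(6) + (1/4)·(5) + (1/4)·(33/4) = 271/48.

271/48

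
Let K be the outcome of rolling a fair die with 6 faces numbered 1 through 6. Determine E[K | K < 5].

5/2

Given K < 5, K is equally likely to be any of {1, 2, 3, 4}.
E[K | K < 5] = (1 + 2 + 3 + 4) / 4 = 5/2.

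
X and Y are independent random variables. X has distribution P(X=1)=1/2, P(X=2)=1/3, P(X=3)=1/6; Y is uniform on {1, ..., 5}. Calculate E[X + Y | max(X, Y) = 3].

37/8

P(max(X, Y) = 3) = 4/15.
Summing (X+Y)·P(x,y) over outcomes with max(X, Y) = 3 gives 37/30.
E[X + Y | max(X, Y) = 3] = (37/30) / (4/15) = 37/8.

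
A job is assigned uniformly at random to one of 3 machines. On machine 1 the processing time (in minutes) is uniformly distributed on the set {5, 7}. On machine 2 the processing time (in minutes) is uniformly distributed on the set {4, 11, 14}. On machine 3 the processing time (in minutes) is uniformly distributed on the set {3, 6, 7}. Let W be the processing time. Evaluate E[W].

E[W | machine 1] = (5+7)/2 = 6.
E[W | machine 2] = (4+11+14)/3 = 29/3.
E[W | machine 3] = (3+6+7)/3 = 16/3.
E[W] = (1/3)·(6) + (1/3)·(29/3) + (1/3)·(16/3) = 7.

7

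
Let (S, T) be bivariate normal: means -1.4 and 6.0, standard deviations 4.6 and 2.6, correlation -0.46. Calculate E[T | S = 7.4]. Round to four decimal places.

The regression of T on S has slope ρ·σ_T/σ_S and passes through (μ_S, μ_T).
E[T | S=7.4] = 6.0 + (-0.46)·(2.6/4.6)·(7.4 − (-1.4)) = 6.0 + (-0.26)·(8.8) = 3.7120.

3.7120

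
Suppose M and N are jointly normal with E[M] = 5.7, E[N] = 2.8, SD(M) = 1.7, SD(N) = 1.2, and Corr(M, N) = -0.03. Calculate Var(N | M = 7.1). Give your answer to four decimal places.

Var(N | M=x) = (1 − ρ²)·σ_N².
Var(N | M=7.1) = (1.2)²·(1 − (-0.03)²) = 1.44·0.9991 = 1.4387.

1.4387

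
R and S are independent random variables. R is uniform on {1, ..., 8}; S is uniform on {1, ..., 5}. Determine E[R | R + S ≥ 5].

5

P(R + S ≥ 5) = 17/20.
Summing R·P(x,y) over outcomes with R + S ≥ 5 gives 17/4.
E[R | R + S ≥ 5] = (17/4) / (17/20) = 5.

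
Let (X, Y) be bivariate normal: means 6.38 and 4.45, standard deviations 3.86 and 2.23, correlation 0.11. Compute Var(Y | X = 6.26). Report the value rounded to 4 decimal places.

For a bivariate normal, Var(Y | X=x) = σ_Y²(1 − ρ²).
Var(Y | X=6.26) = (2.23)²·(1 − (0.11)²) = 4.9729·0.9879 = 4.9127.

4.9127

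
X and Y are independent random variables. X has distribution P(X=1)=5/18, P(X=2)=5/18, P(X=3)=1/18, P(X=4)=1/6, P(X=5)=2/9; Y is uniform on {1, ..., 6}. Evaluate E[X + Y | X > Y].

P(X > Y) = 8/27.
Summing (X+Y)·P(x,y) over outcomes with X > Y gives 11/6.
E[X + Y | X > Y] = (11/6) / (8/27) = 99/16.

99/16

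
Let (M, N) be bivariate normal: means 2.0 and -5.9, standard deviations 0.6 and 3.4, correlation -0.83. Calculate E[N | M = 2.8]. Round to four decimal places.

-9.6627

The regression of N on M has slope ρ·σ_N/σ_M and passes through (μ_M, μ_N).
E[N | M=2.8] = -5.9 + (-0.83)·(3.4/0.6)·(2.8 − (2.0)) = -5.9 + (-4.70333)·(0.8) = -9.6627.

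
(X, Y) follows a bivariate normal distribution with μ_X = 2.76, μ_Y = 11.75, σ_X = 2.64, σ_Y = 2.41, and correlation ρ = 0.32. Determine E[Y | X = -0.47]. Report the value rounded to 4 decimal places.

The regression of Y on X has slope ρ·σ_Y/σ_X and passes through (μ_X, μ_Y).
E[Y | X=-0.47] = 11.75 + (0.32)·(2.41/2.64)·(-0.47 − (2.76)) = 11.75 + (0.292121)·(-3.23) = 10.8064.

10.8064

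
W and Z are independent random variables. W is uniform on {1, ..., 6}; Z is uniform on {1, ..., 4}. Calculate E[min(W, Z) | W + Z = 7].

9/4

P(W + Z = 7) = 1/6.
Summing min(W,Z)·P(x,y) over outcomes with W + Z = 7 gives 3/8.
E[min(W, Z) | W + Z = 7] = (3/8) / (1/6) = 9/4.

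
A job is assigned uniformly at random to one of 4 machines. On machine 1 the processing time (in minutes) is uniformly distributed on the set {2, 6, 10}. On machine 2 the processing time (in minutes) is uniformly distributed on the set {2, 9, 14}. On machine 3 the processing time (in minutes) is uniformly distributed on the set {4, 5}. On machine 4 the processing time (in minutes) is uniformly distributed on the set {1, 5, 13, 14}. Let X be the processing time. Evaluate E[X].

E[X | machine 1] = (2+6+10)/3 = 6.
E[X | machine 2] = (2+9+14)/3 = 25/3.
E[X | machine 3] = (4+5)/2 = 9/2.
E[X | machine 4] = (1+5+13+14)/4 = 33/4.
E[X] = (1/4)·(6) + (1/4)·(25/3) + (1/4)·(9/2) + (1/4)·(33/4) = 325/48.

325/48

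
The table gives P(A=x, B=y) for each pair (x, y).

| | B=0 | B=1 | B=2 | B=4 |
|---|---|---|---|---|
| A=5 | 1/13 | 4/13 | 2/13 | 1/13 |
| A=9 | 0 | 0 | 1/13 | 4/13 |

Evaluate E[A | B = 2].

P(B = 2) = 3/13.
Σ A·P over the event = 5·(2/13) + 9·(1/13) = 19/13.
E[A | B = 2] = (19/13) / (3/13) = 19/3.

19/3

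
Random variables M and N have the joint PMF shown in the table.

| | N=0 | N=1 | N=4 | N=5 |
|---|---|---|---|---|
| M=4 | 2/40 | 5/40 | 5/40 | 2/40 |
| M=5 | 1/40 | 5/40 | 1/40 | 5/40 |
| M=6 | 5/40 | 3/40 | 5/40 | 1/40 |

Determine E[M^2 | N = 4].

285/11

P(N = 4) = 11/40.
Σ M^2·P over the event = 16·(5/40) + 25·(1/40) + 36·(5/40) = 57/8.
E[M^2 | N = 4] = (57/8) / (11/40) = 285/11.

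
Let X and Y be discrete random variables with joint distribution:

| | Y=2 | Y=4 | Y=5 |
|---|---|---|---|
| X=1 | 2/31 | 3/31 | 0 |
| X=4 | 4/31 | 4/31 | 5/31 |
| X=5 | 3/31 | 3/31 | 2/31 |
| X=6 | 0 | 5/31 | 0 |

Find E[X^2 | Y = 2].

47/3

P(Y = 2) = 9/31.
Σ X^2·P over the event = 1·(2/31) + 16·(4/31) + 25·(3/31) = 141/31.
E[X^2 | Y = 2] = (141/31) / (9/31) = 47/3.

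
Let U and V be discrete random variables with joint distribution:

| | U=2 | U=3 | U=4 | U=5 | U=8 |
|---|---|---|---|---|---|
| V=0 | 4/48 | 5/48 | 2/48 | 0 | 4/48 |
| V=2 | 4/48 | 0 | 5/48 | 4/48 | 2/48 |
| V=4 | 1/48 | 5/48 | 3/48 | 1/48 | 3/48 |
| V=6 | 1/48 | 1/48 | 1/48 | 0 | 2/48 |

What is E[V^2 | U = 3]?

P(U = 3) = 11/48.
Σ V^2·P over the event = 0·(5/48) + 16·(5/48) + 36·(1/48) = 29/12.
E[V^2 | U = 3] = (29/12) / (11/48) = 116/11.

116/11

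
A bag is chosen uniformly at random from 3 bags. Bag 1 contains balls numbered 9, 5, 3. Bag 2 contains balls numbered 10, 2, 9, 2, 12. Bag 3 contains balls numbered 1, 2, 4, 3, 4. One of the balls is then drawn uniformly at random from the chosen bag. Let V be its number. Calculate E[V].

232/45

E[V | bag 1] = (9+5+3)/3 = 17/3.
E[V | bag 2] = (10+2+9+2+12)/5 = 7.
E[V | bag 3] = (1+2+4+3+4)/5 = 14/5.
By the law of total expectation,
E[V] = (1/3)·(17/3) + (1/3)·(7) + (1/3)·(14/5) = 232/45.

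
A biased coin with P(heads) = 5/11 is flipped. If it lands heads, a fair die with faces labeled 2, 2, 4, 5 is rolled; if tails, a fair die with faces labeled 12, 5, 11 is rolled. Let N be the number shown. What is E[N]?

E[N | heads] = (2+2+4+5)/4 = 13/4.
E[N | tails] = (12+5+11)/3 = 28/3.
E[N] = (5/11)·(13/4) + (6/11)·(28/3) = 289/44.

289/44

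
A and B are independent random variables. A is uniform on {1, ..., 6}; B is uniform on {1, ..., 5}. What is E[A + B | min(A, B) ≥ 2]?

P(min(A, B) ≥ 2) = 2/3.
Summing (A+B)·P(x,y) over outcomes with min(A, B) ≥ 2 gives 5.
E[A + B | min(A, B) ≥ 2] = (5) / (2/3) = 15/2.

15/2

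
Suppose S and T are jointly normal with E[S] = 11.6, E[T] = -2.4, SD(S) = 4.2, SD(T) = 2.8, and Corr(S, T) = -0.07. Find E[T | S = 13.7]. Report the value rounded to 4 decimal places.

For a bivariate normal, E[T | S=x] = μ_T + ρ·(σ_T/σ_S)·(x − μ_S).
E[T | S=13.7] = -2.4 + (-0.07)·(2.8/4.2)·(13.7 − (11.6)) = -2.4 + (-0.046667)·(2.1) = -2.4980.

-2.4980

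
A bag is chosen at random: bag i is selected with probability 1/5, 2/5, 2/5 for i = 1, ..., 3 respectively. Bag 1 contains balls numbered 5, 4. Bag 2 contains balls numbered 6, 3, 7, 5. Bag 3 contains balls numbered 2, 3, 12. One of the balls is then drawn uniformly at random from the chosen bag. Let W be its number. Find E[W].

79/15

E[W | bag 1] = (5+4)/2 = 9/2.
E[W | bag 2] = (6+3+7+5)/4 = 21/4.
E[W | bag 3] = (2+3+12)/3 = 17/3.
By the law of total expectation,
E[W] = (1/5)·(9/2) + (2/5)·(21/4) + (2/5)·(17/3) = 79/15.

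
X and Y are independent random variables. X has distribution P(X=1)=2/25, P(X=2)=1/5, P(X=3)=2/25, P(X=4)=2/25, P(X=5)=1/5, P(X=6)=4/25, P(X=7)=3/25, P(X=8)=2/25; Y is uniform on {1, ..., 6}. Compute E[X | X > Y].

488/85

P(X > Y) = 17/30.
Summing X·P(x,y) over outcomes with X > Y gives 244/75.
E[X | X > Y] = (244/75) / (17/30) = 488/85.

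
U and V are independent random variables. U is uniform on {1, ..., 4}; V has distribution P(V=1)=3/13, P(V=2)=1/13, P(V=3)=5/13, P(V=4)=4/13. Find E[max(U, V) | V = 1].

5/2

P(V = 1) = 3/13.
Summing max(U,V)·P(x,y) over outcomes with V = 1 gives 15/26.
E[max(U, V) | V = 1] = (15/26) / (3/13) = 5/2.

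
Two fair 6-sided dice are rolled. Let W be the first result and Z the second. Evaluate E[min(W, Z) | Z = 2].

Outcomes with Z = 2: (1,2), (2,2), (3,2), (4,2), (5,2), (6,2), each with probability 1/36.
E[min(W, Z) | Z = 2] = (1 + 2 + 2 + 2 + 2 + 2) / 6 = 11/6.

11/6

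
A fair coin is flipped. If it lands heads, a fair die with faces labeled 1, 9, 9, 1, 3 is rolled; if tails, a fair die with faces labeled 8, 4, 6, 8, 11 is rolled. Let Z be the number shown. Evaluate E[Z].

6

E[Z | heads] = (1+9+9+1+3)/5 = 23/5.
E[Z | tails] = (8+4+6+8+11)/5 = 37/5.
E[Z] = (1/2)·(23/5) + (1/2)·(37/5) = 6.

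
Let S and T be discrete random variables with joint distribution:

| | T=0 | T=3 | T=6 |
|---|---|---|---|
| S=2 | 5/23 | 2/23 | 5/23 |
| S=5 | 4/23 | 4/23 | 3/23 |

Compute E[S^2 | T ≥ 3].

29/2

P(T ≥ 3) = 14/23.
Σ S^2·P over the event = 4·(2/23) + 4·(5/23) + 25·(4/23) + 25·(3/23) = 203/23.
E[S^2 | T ≥ 3] = (203/23) / (14/23) = 29/2.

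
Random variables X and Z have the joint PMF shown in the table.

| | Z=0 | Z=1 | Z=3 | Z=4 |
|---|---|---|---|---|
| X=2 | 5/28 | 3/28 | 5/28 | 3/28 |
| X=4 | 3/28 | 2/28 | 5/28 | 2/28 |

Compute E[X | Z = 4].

14/5

P(Z = 4) = 5/28.
Σ X·P over the event = 2·(3/28) + 4·(2/28) = 1/2.
E[X | Z = 4] = (1/2) / (5/28) = 14/5.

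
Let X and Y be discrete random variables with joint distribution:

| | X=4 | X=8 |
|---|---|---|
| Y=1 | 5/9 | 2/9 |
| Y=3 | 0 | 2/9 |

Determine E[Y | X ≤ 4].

1

P(X ≤ 4) = 5/9.
Σ Y·P over the event = 1·(5/9) = 5/9.
E[Y | X ≤ 4] = (5/9) / (5/9) = 1.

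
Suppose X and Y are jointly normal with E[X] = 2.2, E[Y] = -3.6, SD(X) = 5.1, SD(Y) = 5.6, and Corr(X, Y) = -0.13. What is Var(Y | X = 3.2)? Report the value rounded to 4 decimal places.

30.8300

For a bivariate normal, Var(Y | X=x) = σ_Y²(1 − ρ²).
Var(Y | X=3.2) = (5.6)²·(1 − (-0.13)²) = 31.36·0.9831 = 30.8300.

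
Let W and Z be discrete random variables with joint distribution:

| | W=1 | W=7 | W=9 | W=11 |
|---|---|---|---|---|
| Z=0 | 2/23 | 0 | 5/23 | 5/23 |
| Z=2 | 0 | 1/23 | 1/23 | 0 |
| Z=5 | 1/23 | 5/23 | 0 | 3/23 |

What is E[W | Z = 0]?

P(Z = 0) = 12/23.
Σ W·P over the event = 1·(2/23) + 9·(5/23) + 11·(5/23) = 102/23.
E[W | Z = 0] = (102/23) / (12/23) = 17/2.

17/2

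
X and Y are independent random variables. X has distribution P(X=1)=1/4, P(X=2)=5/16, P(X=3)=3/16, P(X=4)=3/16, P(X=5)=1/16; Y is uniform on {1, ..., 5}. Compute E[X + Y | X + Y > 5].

P(X + Y > 5) = 1/2.
Summing (X+Y)·P(x,y) over outcomes with X + Y > 5 gives 141/40.
E[X + Y | X + Y > 5] = (141/40) / (1/2) = 141/20.

141/20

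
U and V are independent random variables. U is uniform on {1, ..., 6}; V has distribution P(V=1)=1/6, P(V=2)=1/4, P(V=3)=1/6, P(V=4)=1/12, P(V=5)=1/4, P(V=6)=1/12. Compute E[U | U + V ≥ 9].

P(U + V ≥ 9) = 17/72.
Summing U·P(x,y) over outcomes with U + V ≥ 9 gives 43/36.
E[U | U + V ≥ 9] = (43/36) / (17/72) = 86/17.

86/17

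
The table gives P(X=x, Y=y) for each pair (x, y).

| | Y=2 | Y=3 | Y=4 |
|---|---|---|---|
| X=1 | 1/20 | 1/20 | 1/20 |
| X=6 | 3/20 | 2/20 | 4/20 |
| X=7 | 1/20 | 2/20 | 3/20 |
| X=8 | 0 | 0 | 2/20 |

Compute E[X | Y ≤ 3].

P(Y ≤ 3) = 1/2.
Σ X·P over the event = 1·(1/20) + 1·(1/20) + 6·(3/20) + 6·(2/20) + 7·(1/20) + 7·(2/20) = 53/20.
E[X | Y ≤ 3] = (53/20) / (1/2) = 53/10.

53/10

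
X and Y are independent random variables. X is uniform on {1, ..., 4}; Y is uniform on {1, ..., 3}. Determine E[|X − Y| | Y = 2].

Outcomes with Y = 2: (1,2), (2,2), (3,2), (4,2), each with probability 1/12.
E[|X − Y| | Y = 2] = (1 + 0 + 1 + 2) / 4 = 1.

1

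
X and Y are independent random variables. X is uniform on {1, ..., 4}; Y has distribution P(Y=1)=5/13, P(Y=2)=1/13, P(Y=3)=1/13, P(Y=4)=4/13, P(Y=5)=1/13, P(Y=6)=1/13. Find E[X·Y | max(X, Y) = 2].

P(max(X, Y) = 2) = 7/52.
Summing XY·P(x,y) over outcomes with max(X, Y) = 2 gives 4/13.
E[X·Y | max(X, Y) = 2] = (4/13) / (7/52) = 16/7.

16/7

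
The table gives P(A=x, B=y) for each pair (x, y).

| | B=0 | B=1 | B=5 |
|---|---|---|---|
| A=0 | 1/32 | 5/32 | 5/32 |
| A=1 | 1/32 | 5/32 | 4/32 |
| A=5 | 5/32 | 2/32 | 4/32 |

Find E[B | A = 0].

P(A = 0) = 11/32.
Σ B·P over the event = 0·(1/32) + 1·(5/32) + 5·(5/32) = 15/16.
E[B | A = 0] = (15/16) / (11/32) = 30/11.

30/11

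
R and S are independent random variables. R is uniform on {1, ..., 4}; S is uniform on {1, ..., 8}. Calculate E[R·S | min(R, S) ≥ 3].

77/4

P(min(R, S) ≥ 3) = 3/8.
Summing RS·P(x,y) over outcomes with min(R, S) ≥ 3 gives 231/32.
E[R·S | min(R, S) ≥ 3] = (231/32) / (3/8) = 77/4.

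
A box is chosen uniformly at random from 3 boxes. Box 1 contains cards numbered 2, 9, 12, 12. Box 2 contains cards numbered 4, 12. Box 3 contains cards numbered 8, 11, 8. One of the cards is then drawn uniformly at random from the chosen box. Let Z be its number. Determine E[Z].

103/12

E[Z | box 1] = (2+9+12+12)/4 = 35/4.
E[Z | box 2] = (4+12)/2 = 8.
E[Z | box 3] = (8+11+8)/3 = 9.
E[Z] = (1/3)·(35/4) + (1/3)·(8) + (1/3)·(9) = 103/12.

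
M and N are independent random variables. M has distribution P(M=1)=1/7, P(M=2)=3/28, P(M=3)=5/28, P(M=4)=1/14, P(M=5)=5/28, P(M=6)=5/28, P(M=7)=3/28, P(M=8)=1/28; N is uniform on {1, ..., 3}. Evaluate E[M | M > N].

312/61

P(M > N) = 61/84.
Summing M·P(x,y) over outcomes with M > N gives 26/7.
E[M | M > N] = (26/7) / (61/84) = 312/61.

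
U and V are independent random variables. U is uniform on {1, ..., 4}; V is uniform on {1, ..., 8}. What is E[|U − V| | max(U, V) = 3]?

P(max(U, V) = 3) = 5/32.
Summing |U−V|·P(x,y) over outcomes with max(U, V) = 3 gives 3/16.
E[|U − V| | max(U, V) = 3] = (3/16) / (5/32) = 6/5.

6/5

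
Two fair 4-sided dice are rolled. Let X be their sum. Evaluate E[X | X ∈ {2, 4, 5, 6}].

52/11

P(X ∈ {2, 4, 5, 6}) = 11/16.
Σ over the event: 2·1/16 + 4·3/16 + 5·1/4 + 6·3/16 = 13/4.
E[X | X ∈ {2, 4, 5, 6}] = (13/4) / (11/16) = 52/11.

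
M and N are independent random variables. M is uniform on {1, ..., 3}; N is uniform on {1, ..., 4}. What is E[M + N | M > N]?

P(M > N) = 1/4.
Summing (M+N)·P(x,y) over outcomes with M > N gives 1.
E[M + N | M > N] = (1) / (1/4) = 4.

4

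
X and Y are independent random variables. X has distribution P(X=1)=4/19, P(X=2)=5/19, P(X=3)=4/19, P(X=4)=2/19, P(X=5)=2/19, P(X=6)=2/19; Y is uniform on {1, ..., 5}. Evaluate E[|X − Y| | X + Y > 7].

P(X + Y > 7) = 22/95.
Summing |X−Y|·P(x,y) over outcomes with X + Y > 7 gives 36/95.
E[|X − Y| | X + Y > 7] = (36/95) / (22/95) = 18/11.

18/11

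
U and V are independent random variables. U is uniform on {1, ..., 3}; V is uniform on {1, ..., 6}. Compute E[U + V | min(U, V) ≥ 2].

Outcomes with min(U, V) ≥ 2: (2,2), (2,3), (2,4), (2,5), (2,6), (3,2), (3,3), (3,4), (3,5), (3,6), each with probability 1/18.
E[U + V | min(U, V) ≥ 2] = (4 + 5 + 6 + 7 + 8 + 5 + 6 + 7 + 8 + 9) / 10 = 13/2.

13/2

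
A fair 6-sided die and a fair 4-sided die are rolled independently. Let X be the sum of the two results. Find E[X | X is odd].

6

P(X is odd) = 1/2.
Σ over the event: 3·1/12 + 5·1/6 + 7·1/6 + 9·1/12 = 3.
E[X | X is odd] = (3) / (1/2) = 6.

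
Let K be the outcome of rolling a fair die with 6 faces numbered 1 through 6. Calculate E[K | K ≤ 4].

Given K ≤ 4, K is equally likely to be any of {1, 2, 3, 4}.
E[K | K ≤ 4] = (1 + 2 + 3 + 4) / 4 = 5/2.

5/2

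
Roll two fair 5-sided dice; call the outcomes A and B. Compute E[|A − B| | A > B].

2

Outcomes with A > B: (2,1), (3,1), (3,2), (4,1), (4,2), (4,3), (5,1), (5,2), (5,3), (5,4), each with probability 1/25.
E[|A − B| | A > B] = (1 + 2 + 1 + 3 + 2 + 1 + 4 + 3 + 2 + 1) / 10 = 2.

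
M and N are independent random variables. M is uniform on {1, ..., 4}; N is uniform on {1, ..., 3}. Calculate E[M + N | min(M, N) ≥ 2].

P(min(M, N) ≥ 2) = 1/2.
Summing (M+N)·P(x,y) over outcomes with min(M, N) ≥ 2 gives 11/4.
E[M + N | min(M, N) ≥ 2] = (11/4) / (1/2) = 11/2.

11/2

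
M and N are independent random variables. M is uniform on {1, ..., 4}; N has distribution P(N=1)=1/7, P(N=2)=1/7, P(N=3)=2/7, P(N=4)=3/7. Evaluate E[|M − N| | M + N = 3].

1

P(M + N = 3) = 1/14.
Summing |M−N|·P(x,y) over outcomes with M + N = 3 gives 1/14.
E[|M − N| | M + N = 3] = (1/14) / (1/14) = 1.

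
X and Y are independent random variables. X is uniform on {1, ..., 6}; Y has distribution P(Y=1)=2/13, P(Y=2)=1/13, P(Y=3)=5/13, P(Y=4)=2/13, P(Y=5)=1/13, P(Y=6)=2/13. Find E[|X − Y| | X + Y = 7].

P(X + Y = 7) = 1/6.
Summing |X−Y|·P(x,y) over outcomes with X + Y = 7 gives 11/26.
E[|X − Y| | X + Y = 7] = (11/26) / (1/6) = 33/13.

33/13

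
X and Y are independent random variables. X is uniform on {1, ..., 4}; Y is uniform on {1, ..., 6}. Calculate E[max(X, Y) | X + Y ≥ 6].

P(X + Y ≥ 6) = 7/12.
Summing max(X,Y)·P(x,y) over outcomes with X + Y ≥ 6 gives 67/24.
E[max(X, Y) | X + Y ≥ 6] = (67/24) / (7/12) = 67/14.

67/14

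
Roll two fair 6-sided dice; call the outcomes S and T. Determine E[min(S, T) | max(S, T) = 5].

25/9

P(max(S, T) = 5) = 1/4.
Summing min(S,T)·P(x,y) over outcomes with max(S, T) = 5 gives 25/36.
E[min(S, T) | max(S, T) = 5] = (25/36) / (1/4) = 25/9.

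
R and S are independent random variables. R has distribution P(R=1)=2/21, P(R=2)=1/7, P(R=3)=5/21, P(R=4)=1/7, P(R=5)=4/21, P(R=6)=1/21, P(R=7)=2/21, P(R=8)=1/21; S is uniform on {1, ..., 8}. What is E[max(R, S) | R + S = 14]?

15/2

P(R + S = 14) = 1/42.
Summing max(R,S)·P(x,y) over outcomes with R + S = 14 gives 5/28.
E[max(R, S) | R + S = 14] = (5/28) / (1/42) = 15/2.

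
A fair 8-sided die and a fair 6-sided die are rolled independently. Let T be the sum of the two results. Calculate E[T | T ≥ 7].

314/33

P(T ≥ 7) = 11/16.
Σ over the event: 7·1/8 + 8·1/8 + 9·1/8 + 10·5/48 + 11·1/12 + 12·1/16 + 13·1/24 + 14·1/48 = 157/24.
E[T | T ≥ 7] = (157/24) / (11/16) = 314/33.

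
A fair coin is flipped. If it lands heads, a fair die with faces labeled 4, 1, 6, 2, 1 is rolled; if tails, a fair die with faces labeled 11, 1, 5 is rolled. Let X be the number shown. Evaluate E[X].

E[X | heads] = (4+1+6+2+1)/5 = 14/5.
E[X | tails] = (11+1+5)/3 = 17/3.
E[X] = (1/2)·(14/5) + (1/2)·(17/3) = 127/30.

127/30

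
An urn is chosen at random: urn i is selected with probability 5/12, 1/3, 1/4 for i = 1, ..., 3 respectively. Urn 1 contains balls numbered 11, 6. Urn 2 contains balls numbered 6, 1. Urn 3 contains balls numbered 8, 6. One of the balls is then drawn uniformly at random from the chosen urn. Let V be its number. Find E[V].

155/24

E[V | urn 1] = (11+6)/2 = 17/2.
E[V | urn 2] = (6+1)/2 = 7/2.
E[V | urn 3] = (8+6)/2 = 7.
By the law of total expectation,
E[V] = (5/12)·(17/2) + (1/3)·(7/2) + (1/4)·(7) = 155/24.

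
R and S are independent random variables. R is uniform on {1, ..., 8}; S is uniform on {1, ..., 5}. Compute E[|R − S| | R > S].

16/5

P(R > S) = 5/8.
Summing |R−S|·P(x,y) over outcomes with R > S gives 2.
E[|R − S| | R > S] = (2) / (5/8) = 16/5.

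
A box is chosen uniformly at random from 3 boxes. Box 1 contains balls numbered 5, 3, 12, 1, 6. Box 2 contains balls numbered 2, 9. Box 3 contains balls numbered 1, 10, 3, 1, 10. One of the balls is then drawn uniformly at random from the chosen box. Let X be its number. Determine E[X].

E[X | box 1] = (5+3+12+1+6)/5 = 27/5.
E[X | box 2] = (2+9)/2 = 11/2.
E[X | box 3] = (1+10+3+1+10)/5 = 5.
By the law of total expectation,
E[X] = (1/3)·(27/5) + (1/3)·(11/2) + (1/3)·(5) = 53/10.

53/10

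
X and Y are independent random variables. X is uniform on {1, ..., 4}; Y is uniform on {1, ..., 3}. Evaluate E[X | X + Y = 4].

2

P(X + Y = 4) = 1/4.
Summing X·P(x,y) over outcomes with X + Y = 4 gives 1/2.
E[X | X + Y = 4] = (1/2) / (1/4) = 2.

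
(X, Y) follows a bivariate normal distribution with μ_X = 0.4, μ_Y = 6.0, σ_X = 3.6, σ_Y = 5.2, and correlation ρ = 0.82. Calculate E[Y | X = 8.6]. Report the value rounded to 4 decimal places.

15.7124

The regression of Y on X has slope ρ·σ_Y/σ_X and passes through (μ_X, μ_Y).
E[Y | X=8.6] = 6.0 + (0.82)·(5.2/3.6)·(8.6 − (0.4)) = 6.0 + (1.18444)·(8.2) = 15.7124.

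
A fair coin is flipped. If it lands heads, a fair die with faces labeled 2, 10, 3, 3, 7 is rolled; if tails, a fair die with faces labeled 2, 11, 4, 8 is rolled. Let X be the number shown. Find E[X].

E[X | heads] = (2+10+3+3+7)/5 = 5.
E[X | tails] = (2+11+4+8)/4 = 25/4.
By the law of total expectation,
E[X] = (1/2)·(5) + (1/2)·(25/4) = 45/8.

45/8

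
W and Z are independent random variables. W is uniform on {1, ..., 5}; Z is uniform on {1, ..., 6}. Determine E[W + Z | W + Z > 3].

187/27

P(W + Z > 3) = 9/10.
Summing (W+Z)·P(x,y) over outcomes with W + Z > 3 gives 187/30.
E[W + Z | W + Z > 3] = (187/30) / (9/10) = 187/27.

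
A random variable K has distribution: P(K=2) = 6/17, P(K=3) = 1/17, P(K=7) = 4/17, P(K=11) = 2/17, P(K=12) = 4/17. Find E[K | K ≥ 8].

35/3

P(K ≥ 8) = 6/17.
Σ over the event: 11·2/17 + 12·4/17 = 70/17.
E[K | K ≥ 8] = (70/17) / (6/17) = 35/3.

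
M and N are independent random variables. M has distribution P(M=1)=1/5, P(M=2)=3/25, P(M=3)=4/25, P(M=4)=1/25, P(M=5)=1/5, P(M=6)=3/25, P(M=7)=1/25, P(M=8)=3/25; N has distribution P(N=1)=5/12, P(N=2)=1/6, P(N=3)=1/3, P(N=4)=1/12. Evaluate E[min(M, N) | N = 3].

P(N = 3) = 1/3.
Summing min(M,N)·P(x,y) over outcomes with N = 3 gives 62/75.
E[min(M, N) | N = 3] = (62/75) / (1/3) = 62/25.

62/25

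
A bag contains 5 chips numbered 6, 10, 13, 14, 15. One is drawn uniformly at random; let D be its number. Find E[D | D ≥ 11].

14

P(D ≥ 11) = 3/5.
Σ over the event: 13·1/5 + 14·1/5 + 15·1/5 = 42/5.
E[D | D ≥ 11] = (42/5) / (3/5) = 14.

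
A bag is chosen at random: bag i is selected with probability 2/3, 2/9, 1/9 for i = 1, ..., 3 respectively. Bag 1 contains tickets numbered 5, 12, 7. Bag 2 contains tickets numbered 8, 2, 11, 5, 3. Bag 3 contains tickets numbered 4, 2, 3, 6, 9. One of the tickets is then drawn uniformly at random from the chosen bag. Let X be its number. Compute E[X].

322/45

E[X | bag 1] = (5+12+7)/3 = 8.
E[X | bag 2] = (8+2+11+5+3)/5 = 29/5.
E[X | bag 3] = (4+2+3+6+9)/5 = 24/5.
E[X] = (2/3)·(8) + (2/9)·(29/5) + (1/9)·(24/5) = 322/45.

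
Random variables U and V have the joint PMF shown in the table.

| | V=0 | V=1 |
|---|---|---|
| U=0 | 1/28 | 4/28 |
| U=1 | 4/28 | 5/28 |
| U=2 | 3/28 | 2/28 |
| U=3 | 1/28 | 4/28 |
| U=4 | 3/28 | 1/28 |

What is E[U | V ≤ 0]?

25/12

P(V ≤ 0) = 3/7.
Σ U·P over the event = 0·(1/28) + 1·(4/28) + 2·(3/28) + 3·(1/28) + 4·(3/28) = 25/28.
E[U | V ≤ 0] = (25/28) / (3/7) = 25/12.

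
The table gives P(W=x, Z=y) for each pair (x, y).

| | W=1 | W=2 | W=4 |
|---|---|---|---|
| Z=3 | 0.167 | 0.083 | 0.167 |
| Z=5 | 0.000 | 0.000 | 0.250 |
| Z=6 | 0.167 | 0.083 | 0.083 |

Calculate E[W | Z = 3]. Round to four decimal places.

P(Z = 3) = 0.417.
Σ W·P over the event = 1·(0.167) + 2·(0.083) + 4·(0.167) = 1.001.
E[W | Z = 3] = (1.001) / (0.417) = 2.4005.

2.4005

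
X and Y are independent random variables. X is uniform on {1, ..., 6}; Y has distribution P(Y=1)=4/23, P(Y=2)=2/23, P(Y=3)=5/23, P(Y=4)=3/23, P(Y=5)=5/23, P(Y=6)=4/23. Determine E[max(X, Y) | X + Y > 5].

532/103

P(X + Y > 5) = 103/138.
Summing max(X,Y)·P(x,y) over outcomes with X + Y > 5 gives 266/69.
E[max(X, Y) | X + Y > 5] = (266/69) / (103/138) = 532/103.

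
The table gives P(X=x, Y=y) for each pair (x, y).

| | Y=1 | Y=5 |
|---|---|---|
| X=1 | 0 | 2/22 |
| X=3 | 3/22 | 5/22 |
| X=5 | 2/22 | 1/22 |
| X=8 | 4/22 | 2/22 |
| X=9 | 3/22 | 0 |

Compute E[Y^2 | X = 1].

25

P(X = 1) = 1/11.
Σ Y^2·P over the event = 25·(2/22) = 25/11.
E[Y^2 | X = 1] = (25/11) / (1/11) = 25.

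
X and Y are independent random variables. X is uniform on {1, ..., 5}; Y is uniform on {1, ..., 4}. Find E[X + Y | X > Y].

6

Outcomes with X > Y: (2,1), (3,1), (3,2), (4,1), (4,2), (4,3), (5,1), (5,2), (5,3), (5,4), each with probability 1/20.
E[X + Y | X > Y] = (3 + 4 + 5 + 5 + 6 + 7 + 6 + 7 + 8 + 9) / 10 = 6.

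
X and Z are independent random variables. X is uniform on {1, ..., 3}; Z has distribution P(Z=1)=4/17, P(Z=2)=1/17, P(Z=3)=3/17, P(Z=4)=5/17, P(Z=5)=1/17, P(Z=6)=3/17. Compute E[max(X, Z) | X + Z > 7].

41/7

P(X + Z > 7) = 7/51.
Summing max(X,Z)·P(x,y) over outcomes with X + Z > 7 gives 41/51.
E[max(X, Z) | X + Z > 7] = (41/51) / (7/51) = 41/7.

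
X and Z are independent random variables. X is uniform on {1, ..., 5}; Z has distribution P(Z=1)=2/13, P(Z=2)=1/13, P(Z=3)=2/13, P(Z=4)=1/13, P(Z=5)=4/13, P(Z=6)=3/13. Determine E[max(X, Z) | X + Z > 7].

151/28

P(X + Z > 7) = 28/65.
Summing max(X,Z)·P(x,y) over outcomes with X + Z > 7 gives 151/65.
E[max(X, Z) | X + Z > 7] = (151/65) / (28/65) = 151/28.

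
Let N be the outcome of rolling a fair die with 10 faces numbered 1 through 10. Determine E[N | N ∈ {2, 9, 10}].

7

P(N ∈ {2, 9, 10}) = 3/10.
Σ over the event: 2·1/10 + 9·1/10 + 10·1/10 = 21/10.
E[N | N ∈ {2, 9, 10}] = (21/10) / (3/10) = 7.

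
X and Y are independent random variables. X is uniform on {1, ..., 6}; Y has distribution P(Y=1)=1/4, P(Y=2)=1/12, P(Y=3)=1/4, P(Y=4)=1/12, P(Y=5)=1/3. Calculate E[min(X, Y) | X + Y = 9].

29/8

P(X + Y = 9) = 1/9.
Summing min(X,Y)·P(x,y) over outcomes with X + Y = 9 gives 29/72.
E[min(X, Y) | X + Y = 9] = (29/72) / (1/9) = 29/8.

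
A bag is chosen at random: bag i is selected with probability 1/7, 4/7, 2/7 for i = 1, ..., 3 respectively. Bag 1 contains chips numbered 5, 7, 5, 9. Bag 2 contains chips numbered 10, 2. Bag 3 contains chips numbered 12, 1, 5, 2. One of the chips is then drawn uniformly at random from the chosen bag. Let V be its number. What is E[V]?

E[V | bag 1] = (5+7+5+9)/4 = 13/2.
E[V | bag 2] = (10+2)/2 = 6.
E[V | bag 3] = (12+1+5+2)/4 = 5.
By the law of total expectation,
E[V] = (1/7)·(13/2) + (4/7)·(6) + (2/7)·(5) = 81/14.

81/14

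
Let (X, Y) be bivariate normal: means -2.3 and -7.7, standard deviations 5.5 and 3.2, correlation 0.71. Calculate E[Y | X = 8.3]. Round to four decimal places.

-3.3212

The regression of Y on X has slope ρ·σ_Y/σ_X and passes through (μ_X, μ_Y).
E[Y | X=8.3] = -7.7 + (0.71)·(3.2/5.5)·(8.3 − (-2.3)) = -7.7 + (0.41309)·(10.6) = -3.3212.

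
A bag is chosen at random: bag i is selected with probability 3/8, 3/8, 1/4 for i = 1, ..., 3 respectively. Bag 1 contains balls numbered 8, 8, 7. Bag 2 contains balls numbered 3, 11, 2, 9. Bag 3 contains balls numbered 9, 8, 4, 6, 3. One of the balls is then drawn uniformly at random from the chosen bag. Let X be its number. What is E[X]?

E[X | bag 1] = (8+8+7)/3 = 23/3.
E[X | bag 2] = (3+11+2+9)/4 = 25/4.
E[X | bag 3] = (9+8+4+6+3)/5 = 6.
By the law of total expectation,
E[X] = (3/8)·(23/3) + (3/8)·(25/4) + (1/4)·(6) = 215/32.

215/32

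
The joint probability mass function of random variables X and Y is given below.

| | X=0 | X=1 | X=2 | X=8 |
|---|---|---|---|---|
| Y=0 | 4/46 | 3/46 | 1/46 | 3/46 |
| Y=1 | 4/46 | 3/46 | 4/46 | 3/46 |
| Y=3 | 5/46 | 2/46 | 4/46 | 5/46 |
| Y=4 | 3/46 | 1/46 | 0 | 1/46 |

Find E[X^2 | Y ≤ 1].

P(Y ≤ 1) = 25/46.
Σ X^2·P over the event = 0·(4/46) + 0·(4/46) + 1·(3/46) + 1·(3/46) + 4·(1/46) + 4·(4/46) + 64·(3/46) + 64·(3/46) = 205/23.
E[X^2 | Y ≤ 1] = (205/23) / (25/46) = 82/5.

82/5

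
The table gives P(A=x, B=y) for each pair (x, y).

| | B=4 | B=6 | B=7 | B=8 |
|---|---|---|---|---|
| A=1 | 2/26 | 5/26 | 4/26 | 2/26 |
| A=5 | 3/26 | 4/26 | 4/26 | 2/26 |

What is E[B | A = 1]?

82/13

P(A = 1) = 1/2.
Summing B·P(A=x,B=y) over the conditioning event gives 41/13.
E[B | A = 1] = (41/13) / (1/2) = 82/13.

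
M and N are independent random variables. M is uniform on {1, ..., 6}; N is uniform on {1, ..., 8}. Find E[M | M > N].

P(M > N) = 5/16.
Summing M·P(x,y) over outcomes with M > N gives 35/24.
E[M | M > N] = (35/24) / (5/16) = 14/3.

14/3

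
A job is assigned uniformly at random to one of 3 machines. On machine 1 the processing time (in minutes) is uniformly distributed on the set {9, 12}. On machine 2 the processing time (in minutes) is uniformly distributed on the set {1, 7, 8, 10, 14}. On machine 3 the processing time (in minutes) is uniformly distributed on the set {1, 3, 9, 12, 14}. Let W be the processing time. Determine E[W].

E[W | machine 1] = (9+12)/2 = 21/2.
E[W | machine 2] = (1+7+8+10+14)/5 = 8.
E[W | machine 3] = (1+3+9+12+14)/5 = 39/5.
By the law of total expectation,
E[W] = (1/3)·(21/2) + (1/3)·(8) + (1/3)·(39/5) = 263/30.

263/30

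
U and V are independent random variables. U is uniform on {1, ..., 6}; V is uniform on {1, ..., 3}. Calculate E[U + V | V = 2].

11/2

Outcomes with V = 2: (1,2), (2,2), (3,2), (4,2), (5,2), (6,2), each with probability 1/18.
E[U + V | V = 2] = (3 + 4 + 5 + 6 + 7 + 8) / 6 = 11/2.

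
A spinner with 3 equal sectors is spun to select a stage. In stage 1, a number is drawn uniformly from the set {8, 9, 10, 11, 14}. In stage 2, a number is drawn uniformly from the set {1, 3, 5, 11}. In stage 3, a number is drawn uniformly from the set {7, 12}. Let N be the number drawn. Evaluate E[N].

E[N | stage 1] = (8+9+10+11+14)/5 = 52/5.
E[N | stage 2] = (1+3+5+11)/4 = 5.
E[N | stage 3] = (7+12)/2 = 19/2.
By the law of total expectation,
E[N] = (1/3)·(52/5) + (1/3)·(5) + (1/3)·(19/2) = 83/10.

83/10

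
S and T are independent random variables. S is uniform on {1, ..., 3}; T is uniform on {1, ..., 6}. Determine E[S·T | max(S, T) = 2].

8/3

Outcomes with max(S, T) = 2: (1,2), (2,1), (2,2), each with probability 1/18.
E[S·T | max(S, T) = 2] = (2 + 2 + 4) / 3 = 8/3.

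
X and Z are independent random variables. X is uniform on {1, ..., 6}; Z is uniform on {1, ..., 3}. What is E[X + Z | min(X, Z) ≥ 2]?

Outcomes with min(X, Z) ≥ 2: (2,2), (2,3), (3,2), (3,3), (4,2), (4,3), (5,2), (5,3), (6,2), (6,3), each with probability 1/18.
E[X + Z | min(X, Z) ≥ 2] = (4 + 5 + 5 + 6 + 6 + 7 + 7 + 8 + 8 + 9) / 10 = 13/2.

13/2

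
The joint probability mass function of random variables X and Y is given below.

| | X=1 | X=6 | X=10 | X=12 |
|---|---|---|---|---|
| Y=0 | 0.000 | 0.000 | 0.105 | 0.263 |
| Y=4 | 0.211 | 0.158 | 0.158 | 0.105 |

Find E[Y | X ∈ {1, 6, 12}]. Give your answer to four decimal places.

P(X ∈ {1, 6, 12}) = 0.737.
Σ Y·P over the event = 4·(0.211) + 4·(0.158) + 0·(0.263) + 4·(0.105) = 1.896.
E[Y | X ∈ {1, 6, 12}] = (1.896) / (0.737) = 2.5726.

2.5726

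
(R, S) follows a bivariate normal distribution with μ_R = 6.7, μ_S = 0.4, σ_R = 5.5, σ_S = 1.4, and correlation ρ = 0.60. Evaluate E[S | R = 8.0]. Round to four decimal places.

The regression of S on R has slope ρ·σ_S/σ_R and passes through (μ_R, μ_S).
E[S | R=8.0] = 0.4 + (0.60)·(1.4/5.5)·(8.0 − (6.7)) = 0.4 + (0.15273)·(1.3) = 0.5985.

0.5985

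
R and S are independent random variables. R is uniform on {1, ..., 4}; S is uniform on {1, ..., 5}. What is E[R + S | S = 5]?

15/2

Outcomes with S = 5: (1,5), (2,5), (3,5), (4,5), each with probability 1/20.
E[R + S | S = 5] = (6 + 7 + 8 + 9) / 4 = 15/2.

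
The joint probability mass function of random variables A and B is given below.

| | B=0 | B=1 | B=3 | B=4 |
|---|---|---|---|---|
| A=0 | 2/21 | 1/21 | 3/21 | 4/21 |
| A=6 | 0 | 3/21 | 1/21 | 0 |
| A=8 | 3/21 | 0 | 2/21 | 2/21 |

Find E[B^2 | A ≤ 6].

52/7

P(A ≤ 6) = 2/3.
Σ B^2·P over the event = 0·(2/21) + 1·(1/21) + 9·(3/21) + 16·(4/21) + 1·(3/21) + 9·(1/21) = 104/21.
E[B^2 | A ≤ 6] = (104/21) / (2/3) = 52/7.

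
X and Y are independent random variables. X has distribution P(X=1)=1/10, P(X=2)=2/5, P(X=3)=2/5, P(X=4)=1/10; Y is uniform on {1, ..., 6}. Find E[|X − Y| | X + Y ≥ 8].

P(X + Y ≥ 8) = 1/4.
Summing |X−Y|·P(x,y) over outcomes with X + Y ≥ 8 gives 13/20.
E[|X − Y| | X + Y ≥ 8] = (13/20) / (1/4) = 13/5.

13/5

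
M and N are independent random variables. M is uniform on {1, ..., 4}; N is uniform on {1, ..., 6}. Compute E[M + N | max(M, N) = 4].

P(max(M, N) = 4) = 7/24.
Summing (M+N)·P(x,y) over outcomes with max(M, N) = 4 gives 11/6.
E[M + N | max(M, N) = 4] = (11/6) / (7/24) = 44/7.

44/7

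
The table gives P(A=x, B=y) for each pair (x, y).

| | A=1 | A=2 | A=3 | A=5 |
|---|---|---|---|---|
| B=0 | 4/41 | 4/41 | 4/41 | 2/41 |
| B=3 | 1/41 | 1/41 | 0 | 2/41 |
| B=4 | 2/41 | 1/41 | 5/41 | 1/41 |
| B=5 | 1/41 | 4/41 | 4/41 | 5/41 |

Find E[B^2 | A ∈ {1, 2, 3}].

P(A ∈ {1, 2, 3}) = 31/41.
Summing B^2·P(A=x,B=y) over the conditioning event gives 371/41.
E[B^2 | A ∈ {1, 2, 3}] = (371/41) / (31/41) = 371/31.

371/31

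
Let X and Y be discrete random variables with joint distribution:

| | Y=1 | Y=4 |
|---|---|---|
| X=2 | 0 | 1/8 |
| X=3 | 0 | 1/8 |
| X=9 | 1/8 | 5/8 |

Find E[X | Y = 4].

P(Y = 4) = 7/8.
Summing X·P(X=x,Y=y) over the conditioning event gives 25/4.
E[X | Y = 4] = (25/4) / (7/8) = 50/7.

50/7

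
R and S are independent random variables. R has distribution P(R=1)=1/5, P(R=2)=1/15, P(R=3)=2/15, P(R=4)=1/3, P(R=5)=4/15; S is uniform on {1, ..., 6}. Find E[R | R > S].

P(R > S) = 2/5.
Summing R·P(x,y) over outcomes with R > S gives 77/45.
E[R | R > S] = (77/45) / (2/5) = 77/18.

77/18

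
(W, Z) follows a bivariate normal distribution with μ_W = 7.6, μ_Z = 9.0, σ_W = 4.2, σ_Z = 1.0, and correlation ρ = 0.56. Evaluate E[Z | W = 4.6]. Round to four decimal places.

E[Z | W=x] = μ_Z + ρ(σ_Z/σ_W)(x − μ_W) for jointly normal variables.
E[Z | W=4.6] = 9.0 + (0.56)·(1.0/4.2)·(4.6 − (7.6)) = 9.0 + (0.13333)·(-3) = 8.6000.

8.6000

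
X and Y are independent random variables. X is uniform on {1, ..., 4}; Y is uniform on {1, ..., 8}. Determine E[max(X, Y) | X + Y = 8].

11/2

Outcomes with X + Y = 8: (1,7), (2,6), (3,5), (4,4), each with probability 1/32.
E[max(X, Y) | X + Y = 8] = (7 + 6 + 5 + 4) / 4 = 11/2.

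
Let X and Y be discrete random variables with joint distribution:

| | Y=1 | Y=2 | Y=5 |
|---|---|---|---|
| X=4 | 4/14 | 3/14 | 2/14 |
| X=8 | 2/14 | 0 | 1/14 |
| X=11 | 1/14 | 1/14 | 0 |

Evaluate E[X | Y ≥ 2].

39/7

P(Y ≥ 2) = 1/2.
Summing X·P(X=x,Y=y) over the conditioning event gives 39/14.
E[X | Y ≥ 2] = (39/14) / (1/2) = 39/7.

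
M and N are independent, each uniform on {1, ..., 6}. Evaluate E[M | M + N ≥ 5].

P(M + N ≥ 5) = 5/6.
Summing M·P(x,y) over outcomes with M + N ≥ 5 gives 29/9.
E[M | M + N ≥ 5] = (29/9) / (5/6) = 58/15.

58/15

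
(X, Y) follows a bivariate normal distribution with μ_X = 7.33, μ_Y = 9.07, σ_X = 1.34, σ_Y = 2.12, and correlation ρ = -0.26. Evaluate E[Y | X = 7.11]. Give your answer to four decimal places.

For a bivariate normal, E[Y | X=x] = μ_Y + ρ·(σ_Y/σ_X)·(x − μ_X).
E[Y | X=7.11] = 9.07 + (-0.26)·(2.12/1.34)·(7.11 − (7.33)) = 9.07 + (-0.41134)·(-0.22) = 9.1605.

9.1605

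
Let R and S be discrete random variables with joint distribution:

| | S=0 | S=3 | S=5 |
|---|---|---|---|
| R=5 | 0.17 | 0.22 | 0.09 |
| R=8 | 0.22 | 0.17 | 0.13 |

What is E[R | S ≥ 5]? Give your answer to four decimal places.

P(S ≥ 5) = 0.22.
Σ R·P over the event = 5·(0.09) + 8·(0.13) = 1.49.
E[R | S ≥ 5] = (1.49) / (0.22) = 6.7727.

6.7727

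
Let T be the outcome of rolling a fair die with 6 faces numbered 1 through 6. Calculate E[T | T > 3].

5

Given T > 3, T is equally likely to be any of {4, 5, 6}.
E[T | T > 3] = (4 + 5 + 6) / 3 = 5.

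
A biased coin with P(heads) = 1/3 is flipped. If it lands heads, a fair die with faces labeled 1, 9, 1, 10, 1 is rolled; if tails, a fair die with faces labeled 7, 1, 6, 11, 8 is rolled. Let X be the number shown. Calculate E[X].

88/15

E[X | heads] = (1+9+1+10+1)/5 = 22/5.
E[X | tails] = (7+1+6+11+8)/5 = 33/5.
E[X] = (1/3)·(22/5) + (2/3)·(33/5) = 88/15.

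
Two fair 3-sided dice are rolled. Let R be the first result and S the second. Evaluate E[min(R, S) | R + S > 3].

11/6

P(R + S > 3) = 2/3.
Summing min(R,S)·P(x,y) over outcomes with R + S > 3 gives 11/9.
E[min(R, S) | R + S > 3] = (11/9) / (2/3) = 11/6.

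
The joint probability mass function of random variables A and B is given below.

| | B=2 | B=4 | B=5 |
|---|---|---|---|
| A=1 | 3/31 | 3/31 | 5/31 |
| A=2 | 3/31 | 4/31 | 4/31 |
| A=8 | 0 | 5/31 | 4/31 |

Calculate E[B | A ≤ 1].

43/11

P(A ≤ 1) = 11/31.
Σ B·P over the event = 2·(3/31) + 4·(3/31) + 5·(5/31) = 43/31.
E[B | A ≤ 1] = (43/31) / (11/31) = 43/11.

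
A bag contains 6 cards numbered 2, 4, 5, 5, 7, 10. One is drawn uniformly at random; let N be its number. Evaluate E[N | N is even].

P(N is even) = 1/2.
Σ over the event: 2·1/6 + 4·1/6 + 10·1/6 = 8/3.
E[N | N is even] = (8/3) / (1/2) = 16/3.

16/3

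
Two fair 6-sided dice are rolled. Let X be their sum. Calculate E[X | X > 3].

P(X > 3) = 11/12.
E[X | X > 3] = (61/9) / (11/12) = 244/33.

244/33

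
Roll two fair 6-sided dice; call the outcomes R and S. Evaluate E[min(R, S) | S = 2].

Outcomes with S = 2: (1,2), (2,2), (3,2), (4,2), (5,2), (6,2), each with probability 1/36.
E[min(R, S) | S = 2] = (1 + 2 + 2 + 2 + 2 + 2) / 6 = 11/6.

11/6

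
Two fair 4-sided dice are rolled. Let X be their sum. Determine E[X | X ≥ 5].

6

P(X ≥ 5) = 5/8.
Σ over the event: 5·1/4 + 6·3/16 + 7·1/8 + 8·1/16 = 15/4.
E[X | X ≥ 5] = (15/4) / (5/8) = 6.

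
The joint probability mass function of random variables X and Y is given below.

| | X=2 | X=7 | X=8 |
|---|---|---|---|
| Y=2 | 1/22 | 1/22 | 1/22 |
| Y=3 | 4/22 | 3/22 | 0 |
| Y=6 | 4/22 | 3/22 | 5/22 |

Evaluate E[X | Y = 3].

29/7

P(Y = 3) = 7/22.
Summing X·P(X=x,Y=y) over the conditioning event gives 29/22.
E[X | Y = 3] = (29/22) / (7/22) = 29/7.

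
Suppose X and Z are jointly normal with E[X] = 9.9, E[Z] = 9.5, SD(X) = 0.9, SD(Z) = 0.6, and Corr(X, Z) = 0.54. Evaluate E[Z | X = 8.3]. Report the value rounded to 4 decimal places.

For a bivariate normal, E[Z | X=x] = μ_Z + ρ·(σ_Z/σ_X)·(x − μ_X).
E[Z | X=8.3] = 9.5 + (0.54)·(0.6/0.9)·(8.3 − (9.9)) = 9.5 + (0.36)·(-1.6) = 8.9240.

8.9240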